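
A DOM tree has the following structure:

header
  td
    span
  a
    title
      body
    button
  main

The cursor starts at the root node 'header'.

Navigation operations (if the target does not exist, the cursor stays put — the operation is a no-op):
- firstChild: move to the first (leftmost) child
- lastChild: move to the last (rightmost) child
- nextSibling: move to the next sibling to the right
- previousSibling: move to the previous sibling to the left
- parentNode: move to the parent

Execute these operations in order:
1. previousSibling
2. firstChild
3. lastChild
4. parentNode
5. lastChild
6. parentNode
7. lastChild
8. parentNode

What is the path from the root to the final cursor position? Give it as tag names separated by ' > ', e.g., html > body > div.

After 1 (previousSibling): header (no-op, stayed)
After 2 (firstChild): td
After 3 (lastChild): span
After 4 (parentNode): td
After 5 (lastChild): span
After 6 (parentNode): td
After 7 (lastChild): span
After 8 (parentNode): td

Answer: header > td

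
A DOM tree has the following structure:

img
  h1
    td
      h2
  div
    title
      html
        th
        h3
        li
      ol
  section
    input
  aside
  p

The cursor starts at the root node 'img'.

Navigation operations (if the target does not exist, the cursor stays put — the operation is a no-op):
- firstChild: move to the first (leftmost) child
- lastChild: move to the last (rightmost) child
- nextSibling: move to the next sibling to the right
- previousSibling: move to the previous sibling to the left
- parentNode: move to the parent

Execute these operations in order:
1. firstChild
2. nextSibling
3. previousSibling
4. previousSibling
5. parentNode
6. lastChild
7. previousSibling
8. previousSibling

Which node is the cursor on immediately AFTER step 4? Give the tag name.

Answer: h1

Derivation:
After 1 (firstChild): h1
After 2 (nextSibling): div
After 3 (previousSibling): h1
After 4 (previousSibling): h1 (no-op, stayed)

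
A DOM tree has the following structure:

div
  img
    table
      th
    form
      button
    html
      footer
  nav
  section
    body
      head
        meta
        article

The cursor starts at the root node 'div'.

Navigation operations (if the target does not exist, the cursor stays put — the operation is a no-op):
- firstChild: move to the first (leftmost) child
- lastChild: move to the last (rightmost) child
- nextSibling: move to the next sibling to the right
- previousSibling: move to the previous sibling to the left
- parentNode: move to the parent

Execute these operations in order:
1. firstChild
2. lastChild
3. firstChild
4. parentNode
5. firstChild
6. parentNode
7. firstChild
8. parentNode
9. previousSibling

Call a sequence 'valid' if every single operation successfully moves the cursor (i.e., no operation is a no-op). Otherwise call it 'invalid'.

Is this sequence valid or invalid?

After 1 (firstChild): img
After 2 (lastChild): html
After 3 (firstChild): footer
After 4 (parentNode): html
After 5 (firstChild): footer
After 6 (parentNode): html
After 7 (firstChild): footer
After 8 (parentNode): html
After 9 (previousSibling): form

Answer: valid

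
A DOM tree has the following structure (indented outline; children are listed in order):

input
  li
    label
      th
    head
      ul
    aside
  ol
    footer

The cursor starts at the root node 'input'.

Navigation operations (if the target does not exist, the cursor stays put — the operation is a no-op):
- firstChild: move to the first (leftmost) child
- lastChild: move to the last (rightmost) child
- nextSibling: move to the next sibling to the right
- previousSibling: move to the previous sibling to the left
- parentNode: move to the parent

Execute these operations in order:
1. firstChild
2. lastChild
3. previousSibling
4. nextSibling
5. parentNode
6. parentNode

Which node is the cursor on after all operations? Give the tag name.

After 1 (firstChild): li
After 2 (lastChild): aside
After 3 (previousSibling): head
After 4 (nextSibling): aside
After 5 (parentNode): li
After 6 (parentNode): input

Answer: input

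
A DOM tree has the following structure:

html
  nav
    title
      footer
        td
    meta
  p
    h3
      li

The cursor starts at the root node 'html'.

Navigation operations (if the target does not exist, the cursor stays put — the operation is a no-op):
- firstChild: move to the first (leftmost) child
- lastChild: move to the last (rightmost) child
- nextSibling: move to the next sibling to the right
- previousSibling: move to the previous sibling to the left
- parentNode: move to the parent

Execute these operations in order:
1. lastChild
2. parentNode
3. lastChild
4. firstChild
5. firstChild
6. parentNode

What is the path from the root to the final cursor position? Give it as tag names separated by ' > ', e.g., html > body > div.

After 1 (lastChild): p
After 2 (parentNode): html
After 3 (lastChild): p
After 4 (firstChild): h3
After 5 (firstChild): li
After 6 (parentNode): h3

Answer: html > p > h3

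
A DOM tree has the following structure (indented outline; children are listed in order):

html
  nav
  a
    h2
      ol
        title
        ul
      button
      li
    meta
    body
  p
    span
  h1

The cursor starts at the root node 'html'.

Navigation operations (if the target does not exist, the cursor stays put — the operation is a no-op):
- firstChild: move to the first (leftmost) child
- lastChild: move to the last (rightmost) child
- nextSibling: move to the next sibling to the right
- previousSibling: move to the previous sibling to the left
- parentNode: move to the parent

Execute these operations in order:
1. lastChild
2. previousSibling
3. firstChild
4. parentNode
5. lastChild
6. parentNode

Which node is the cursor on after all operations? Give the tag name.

After 1 (lastChild): h1
After 2 (previousSibling): p
After 3 (firstChild): span
After 4 (parentNode): p
After 5 (lastChild): span
After 6 (parentNode): p

Answer: p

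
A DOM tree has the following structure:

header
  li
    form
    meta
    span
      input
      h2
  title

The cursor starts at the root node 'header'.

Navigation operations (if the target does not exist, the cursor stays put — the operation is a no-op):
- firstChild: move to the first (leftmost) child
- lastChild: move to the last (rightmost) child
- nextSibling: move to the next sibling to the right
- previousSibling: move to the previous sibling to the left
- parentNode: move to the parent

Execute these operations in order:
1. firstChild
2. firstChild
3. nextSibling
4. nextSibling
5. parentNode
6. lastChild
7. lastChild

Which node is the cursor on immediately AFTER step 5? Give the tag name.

After 1 (firstChild): li
After 2 (firstChild): form
After 3 (nextSibling): meta
After 4 (nextSibling): span
After 5 (parentNode): li

Answer: li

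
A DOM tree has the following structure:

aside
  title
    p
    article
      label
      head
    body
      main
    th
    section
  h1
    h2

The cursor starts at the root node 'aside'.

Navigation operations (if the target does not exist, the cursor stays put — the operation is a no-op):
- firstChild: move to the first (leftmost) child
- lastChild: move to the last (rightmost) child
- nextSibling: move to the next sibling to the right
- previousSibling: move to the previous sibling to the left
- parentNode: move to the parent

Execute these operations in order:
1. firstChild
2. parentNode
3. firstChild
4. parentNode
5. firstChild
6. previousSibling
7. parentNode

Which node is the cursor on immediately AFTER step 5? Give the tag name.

Answer: title

Derivation:
After 1 (firstChild): title
After 2 (parentNode): aside
After 3 (firstChild): title
After 4 (parentNode): aside
After 5 (firstChild): title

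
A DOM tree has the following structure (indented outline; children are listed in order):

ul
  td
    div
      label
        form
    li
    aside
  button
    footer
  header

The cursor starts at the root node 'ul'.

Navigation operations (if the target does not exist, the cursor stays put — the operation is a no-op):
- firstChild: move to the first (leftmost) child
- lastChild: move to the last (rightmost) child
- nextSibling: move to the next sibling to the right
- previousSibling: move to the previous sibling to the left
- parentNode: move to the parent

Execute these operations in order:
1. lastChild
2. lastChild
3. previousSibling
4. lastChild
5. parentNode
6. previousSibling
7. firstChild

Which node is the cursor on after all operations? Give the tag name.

After 1 (lastChild): header
After 2 (lastChild): header (no-op, stayed)
After 3 (previousSibling): button
After 4 (lastChild): footer
After 5 (parentNode): button
After 6 (previousSibling): td
After 7 (firstChild): div

Answer: div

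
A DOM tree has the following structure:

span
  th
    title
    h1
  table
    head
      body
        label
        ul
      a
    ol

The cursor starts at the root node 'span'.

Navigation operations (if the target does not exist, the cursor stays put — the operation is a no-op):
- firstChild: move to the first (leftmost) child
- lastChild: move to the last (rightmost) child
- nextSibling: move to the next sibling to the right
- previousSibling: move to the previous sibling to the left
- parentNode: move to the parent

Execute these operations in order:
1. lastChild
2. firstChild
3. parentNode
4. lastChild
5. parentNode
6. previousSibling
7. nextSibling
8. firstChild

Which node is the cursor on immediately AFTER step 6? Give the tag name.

Answer: th

Derivation:
After 1 (lastChild): table
After 2 (firstChild): head
After 3 (parentNode): table
After 4 (lastChild): ol
After 5 (parentNode): table
After 6 (previousSibling): th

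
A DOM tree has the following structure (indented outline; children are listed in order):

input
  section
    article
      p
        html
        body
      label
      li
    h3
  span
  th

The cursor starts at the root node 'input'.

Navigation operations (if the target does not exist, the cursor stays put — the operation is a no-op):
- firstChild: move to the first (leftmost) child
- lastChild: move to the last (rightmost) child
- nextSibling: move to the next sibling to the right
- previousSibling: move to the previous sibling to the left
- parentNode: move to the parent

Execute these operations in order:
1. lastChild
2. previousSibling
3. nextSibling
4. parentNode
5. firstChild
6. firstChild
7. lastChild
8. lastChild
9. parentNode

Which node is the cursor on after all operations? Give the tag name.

After 1 (lastChild): th
After 2 (previousSibling): span
After 3 (nextSibling): th
After 4 (parentNode): input
After 5 (firstChild): section
After 6 (firstChild): article
After 7 (lastChild): li
After 8 (lastChild): li (no-op, stayed)
After 9 (parentNode): article

Answer: article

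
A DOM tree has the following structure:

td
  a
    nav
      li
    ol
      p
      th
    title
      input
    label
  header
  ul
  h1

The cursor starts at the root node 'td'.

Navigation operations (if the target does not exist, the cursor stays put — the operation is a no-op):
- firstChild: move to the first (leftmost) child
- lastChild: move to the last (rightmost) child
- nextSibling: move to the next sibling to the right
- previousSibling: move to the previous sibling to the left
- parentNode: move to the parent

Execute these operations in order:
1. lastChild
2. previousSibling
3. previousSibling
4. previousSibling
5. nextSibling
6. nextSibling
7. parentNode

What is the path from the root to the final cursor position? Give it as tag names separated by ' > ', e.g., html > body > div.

After 1 (lastChild): h1
After 2 (previousSibling): ul
After 3 (previousSibling): header
After 4 (previousSibling): a
After 5 (nextSibling): header
After 6 (nextSibling): ul
After 7 (parentNode): td

Answer: td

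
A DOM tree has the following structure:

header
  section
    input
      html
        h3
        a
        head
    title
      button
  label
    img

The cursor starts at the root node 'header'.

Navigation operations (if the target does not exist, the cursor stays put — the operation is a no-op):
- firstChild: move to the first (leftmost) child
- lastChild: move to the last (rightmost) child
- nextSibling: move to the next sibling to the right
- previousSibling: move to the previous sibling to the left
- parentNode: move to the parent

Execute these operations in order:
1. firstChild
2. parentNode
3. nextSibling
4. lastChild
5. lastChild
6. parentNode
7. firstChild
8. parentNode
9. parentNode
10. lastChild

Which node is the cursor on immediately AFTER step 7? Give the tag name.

After 1 (firstChild): section
After 2 (parentNode): header
After 3 (nextSibling): header (no-op, stayed)
After 4 (lastChild): label
After 5 (lastChild): img
After 6 (parentNode): label
After 7 (firstChild): img

Answer: img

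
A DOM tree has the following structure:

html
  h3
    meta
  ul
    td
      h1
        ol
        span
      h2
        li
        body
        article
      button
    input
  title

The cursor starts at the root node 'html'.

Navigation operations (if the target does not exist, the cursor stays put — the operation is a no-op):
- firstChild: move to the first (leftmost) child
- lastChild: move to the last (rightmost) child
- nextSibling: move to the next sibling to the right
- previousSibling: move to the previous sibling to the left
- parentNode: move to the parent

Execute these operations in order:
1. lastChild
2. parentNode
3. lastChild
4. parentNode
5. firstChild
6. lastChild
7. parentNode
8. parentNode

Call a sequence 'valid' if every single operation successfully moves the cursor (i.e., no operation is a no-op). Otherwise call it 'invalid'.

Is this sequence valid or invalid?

After 1 (lastChild): title
After 2 (parentNode): html
After 3 (lastChild): title
After 4 (parentNode): html
After 5 (firstChild): h3
After 6 (lastChild): meta
After 7 (parentNode): h3
After 8 (parentNode): html

Answer: valid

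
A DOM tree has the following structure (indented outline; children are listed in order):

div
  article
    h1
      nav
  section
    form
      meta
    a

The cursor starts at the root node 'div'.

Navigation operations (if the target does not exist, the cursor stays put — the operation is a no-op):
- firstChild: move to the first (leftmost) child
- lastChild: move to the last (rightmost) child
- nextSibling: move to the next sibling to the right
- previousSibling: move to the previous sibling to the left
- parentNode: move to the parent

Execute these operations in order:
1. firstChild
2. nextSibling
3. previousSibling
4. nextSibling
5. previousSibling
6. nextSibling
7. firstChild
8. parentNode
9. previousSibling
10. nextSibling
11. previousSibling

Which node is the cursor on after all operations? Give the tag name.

Answer: article

Derivation:
After 1 (firstChild): article
After 2 (nextSibling): section
After 3 (previousSibling): article
After 4 (nextSibling): section
After 5 (previousSibling): article
After 6 (nextSibling): section
After 7 (firstChild): form
After 8 (parentNode): section
After 9 (previousSibling): article
After 10 (nextSibling): section
After 11 (previousSibling): article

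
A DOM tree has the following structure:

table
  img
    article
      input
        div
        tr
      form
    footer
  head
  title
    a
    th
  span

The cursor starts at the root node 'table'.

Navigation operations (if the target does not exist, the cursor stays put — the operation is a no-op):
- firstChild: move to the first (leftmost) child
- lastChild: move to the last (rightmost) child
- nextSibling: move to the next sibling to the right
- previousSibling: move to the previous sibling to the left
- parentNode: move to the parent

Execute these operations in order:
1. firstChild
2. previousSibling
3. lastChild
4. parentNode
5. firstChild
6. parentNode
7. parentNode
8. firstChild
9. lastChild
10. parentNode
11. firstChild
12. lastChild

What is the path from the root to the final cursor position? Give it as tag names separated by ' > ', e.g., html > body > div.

After 1 (firstChild): img
After 2 (previousSibling): img (no-op, stayed)
After 3 (lastChild): footer
After 4 (parentNode): img
After 5 (firstChild): article
After 6 (parentNode): img
After 7 (parentNode): table
After 8 (firstChild): img
After 9 (lastChild): footer
After 10 (parentNode): img
After 11 (firstChild): article
After 12 (lastChild): form

Answer: table > img > article > form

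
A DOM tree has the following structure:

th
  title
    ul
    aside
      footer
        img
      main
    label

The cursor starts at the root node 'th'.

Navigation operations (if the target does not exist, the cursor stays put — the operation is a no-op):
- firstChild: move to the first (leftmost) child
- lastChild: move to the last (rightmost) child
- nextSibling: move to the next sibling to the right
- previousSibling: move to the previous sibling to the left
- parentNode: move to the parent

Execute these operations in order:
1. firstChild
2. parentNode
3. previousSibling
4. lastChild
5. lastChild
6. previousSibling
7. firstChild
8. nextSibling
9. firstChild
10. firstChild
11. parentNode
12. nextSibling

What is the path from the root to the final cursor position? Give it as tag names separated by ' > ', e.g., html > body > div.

After 1 (firstChild): title
After 2 (parentNode): th
After 3 (previousSibling): th (no-op, stayed)
After 4 (lastChild): title
After 5 (lastChild): label
After 6 (previousSibling): aside
After 7 (firstChild): footer
After 8 (nextSibling): main
After 9 (firstChild): main (no-op, stayed)
After 10 (firstChild): main (no-op, stayed)
After 11 (parentNode): aside
After 12 (nextSibling): label

Answer: th > title > label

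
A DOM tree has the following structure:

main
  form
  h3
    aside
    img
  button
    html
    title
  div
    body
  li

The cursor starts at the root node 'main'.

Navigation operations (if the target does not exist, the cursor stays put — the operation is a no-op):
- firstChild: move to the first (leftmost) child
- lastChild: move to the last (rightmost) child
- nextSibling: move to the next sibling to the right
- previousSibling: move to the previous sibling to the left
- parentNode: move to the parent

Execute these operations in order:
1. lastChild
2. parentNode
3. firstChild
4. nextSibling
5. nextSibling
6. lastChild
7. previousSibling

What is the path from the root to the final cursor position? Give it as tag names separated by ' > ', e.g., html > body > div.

After 1 (lastChild): li
After 2 (parentNode): main
After 3 (firstChild): form
After 4 (nextSibling): h3
After 5 (nextSibling): button
After 6 (lastChild): title
After 7 (previousSibling): html

Answer: main > button > html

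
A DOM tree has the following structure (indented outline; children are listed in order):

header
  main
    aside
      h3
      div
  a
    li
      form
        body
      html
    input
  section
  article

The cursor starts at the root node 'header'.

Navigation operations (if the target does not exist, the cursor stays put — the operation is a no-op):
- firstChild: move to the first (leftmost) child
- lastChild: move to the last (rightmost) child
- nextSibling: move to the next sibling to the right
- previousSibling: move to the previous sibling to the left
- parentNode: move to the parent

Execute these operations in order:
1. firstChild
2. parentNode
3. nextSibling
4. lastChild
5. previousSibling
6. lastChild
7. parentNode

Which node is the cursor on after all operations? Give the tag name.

After 1 (firstChild): main
After 2 (parentNode): header
After 3 (nextSibling): header (no-op, stayed)
After 4 (lastChild): article
After 5 (previousSibling): section
After 6 (lastChild): section (no-op, stayed)
After 7 (parentNode): header

Answer: header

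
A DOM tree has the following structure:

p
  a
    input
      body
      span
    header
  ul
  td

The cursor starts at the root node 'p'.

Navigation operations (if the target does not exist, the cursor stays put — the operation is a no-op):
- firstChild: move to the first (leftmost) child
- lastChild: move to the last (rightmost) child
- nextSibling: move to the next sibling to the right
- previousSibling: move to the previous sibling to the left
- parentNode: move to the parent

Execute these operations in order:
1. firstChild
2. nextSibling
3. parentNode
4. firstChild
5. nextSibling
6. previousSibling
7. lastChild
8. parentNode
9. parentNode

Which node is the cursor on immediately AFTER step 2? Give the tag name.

Answer: ul

Derivation:
After 1 (firstChild): a
After 2 (nextSibling): ul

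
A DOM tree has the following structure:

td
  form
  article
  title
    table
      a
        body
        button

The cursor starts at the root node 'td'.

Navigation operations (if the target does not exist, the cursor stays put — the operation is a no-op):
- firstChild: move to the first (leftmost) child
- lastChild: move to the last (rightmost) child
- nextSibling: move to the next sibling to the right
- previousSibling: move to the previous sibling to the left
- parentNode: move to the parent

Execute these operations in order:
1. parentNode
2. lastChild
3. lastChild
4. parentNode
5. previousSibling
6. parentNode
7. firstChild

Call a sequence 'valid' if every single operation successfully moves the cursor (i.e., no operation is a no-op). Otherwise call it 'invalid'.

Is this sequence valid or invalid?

Answer: invalid

Derivation:
After 1 (parentNode): td (no-op, stayed)
After 2 (lastChild): title
After 3 (lastChild): table
After 4 (parentNode): title
After 5 (previousSibling): article
After 6 (parentNode): td
After 7 (firstChild): form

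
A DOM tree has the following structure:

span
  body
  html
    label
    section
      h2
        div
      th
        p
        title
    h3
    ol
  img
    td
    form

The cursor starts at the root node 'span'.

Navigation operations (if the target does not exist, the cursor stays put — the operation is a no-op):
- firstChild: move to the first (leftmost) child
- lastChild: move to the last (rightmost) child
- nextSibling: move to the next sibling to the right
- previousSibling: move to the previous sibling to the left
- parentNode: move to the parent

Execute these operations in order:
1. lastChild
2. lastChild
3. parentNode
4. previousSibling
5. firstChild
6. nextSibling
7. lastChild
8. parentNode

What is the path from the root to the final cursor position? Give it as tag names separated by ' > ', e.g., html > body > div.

After 1 (lastChild): img
After 2 (lastChild): form
After 3 (parentNode): img
After 4 (previousSibling): html
After 5 (firstChild): label
After 6 (nextSibling): section
After 7 (lastChild): th
After 8 (parentNode): section

Answer: span > html > section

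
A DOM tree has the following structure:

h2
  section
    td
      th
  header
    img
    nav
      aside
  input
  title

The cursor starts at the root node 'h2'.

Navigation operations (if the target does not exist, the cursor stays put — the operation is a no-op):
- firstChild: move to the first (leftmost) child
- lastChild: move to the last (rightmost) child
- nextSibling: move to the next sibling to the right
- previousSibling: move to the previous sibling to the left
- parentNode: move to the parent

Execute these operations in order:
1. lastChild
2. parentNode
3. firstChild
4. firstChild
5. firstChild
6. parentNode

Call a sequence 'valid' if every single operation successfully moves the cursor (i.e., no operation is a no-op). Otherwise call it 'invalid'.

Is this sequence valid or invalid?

Answer: valid

Derivation:
After 1 (lastChild): title
After 2 (parentNode): h2
After 3 (firstChild): section
After 4 (firstChild): td
After 5 (firstChild): th
After 6 (parentNode): td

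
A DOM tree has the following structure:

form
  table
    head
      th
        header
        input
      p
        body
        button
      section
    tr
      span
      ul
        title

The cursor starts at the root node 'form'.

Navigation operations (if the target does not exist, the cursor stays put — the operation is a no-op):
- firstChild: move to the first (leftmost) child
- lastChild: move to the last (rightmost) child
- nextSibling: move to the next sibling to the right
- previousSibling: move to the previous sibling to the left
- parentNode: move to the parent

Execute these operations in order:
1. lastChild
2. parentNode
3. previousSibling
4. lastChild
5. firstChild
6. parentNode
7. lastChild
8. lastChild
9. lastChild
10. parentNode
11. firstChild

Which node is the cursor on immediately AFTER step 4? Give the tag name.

After 1 (lastChild): table
After 2 (parentNode): form
After 3 (previousSibling): form (no-op, stayed)
After 4 (lastChild): table

Answer: table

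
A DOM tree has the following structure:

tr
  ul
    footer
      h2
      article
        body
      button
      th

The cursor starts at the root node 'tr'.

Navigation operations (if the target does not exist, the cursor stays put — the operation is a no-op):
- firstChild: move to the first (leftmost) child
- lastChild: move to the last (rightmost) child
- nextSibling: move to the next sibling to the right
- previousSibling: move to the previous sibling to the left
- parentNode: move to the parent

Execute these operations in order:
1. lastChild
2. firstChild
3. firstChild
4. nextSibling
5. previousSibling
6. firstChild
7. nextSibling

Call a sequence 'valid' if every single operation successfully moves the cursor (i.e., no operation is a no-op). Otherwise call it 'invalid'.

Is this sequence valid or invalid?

Answer: invalid

Derivation:
After 1 (lastChild): ul
After 2 (firstChild): footer
After 3 (firstChild): h2
After 4 (nextSibling): article
After 5 (previousSibling): h2
After 6 (firstChild): h2 (no-op, stayed)
After 7 (nextSibling): article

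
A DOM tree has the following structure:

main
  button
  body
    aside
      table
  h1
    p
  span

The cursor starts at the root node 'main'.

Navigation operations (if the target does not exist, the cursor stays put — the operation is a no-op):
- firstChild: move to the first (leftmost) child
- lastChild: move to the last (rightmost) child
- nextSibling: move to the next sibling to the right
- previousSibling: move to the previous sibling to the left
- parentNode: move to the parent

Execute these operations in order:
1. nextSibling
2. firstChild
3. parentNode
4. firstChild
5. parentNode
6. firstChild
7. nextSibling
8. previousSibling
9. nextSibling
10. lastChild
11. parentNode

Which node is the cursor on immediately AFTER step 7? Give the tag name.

Answer: body

Derivation:
After 1 (nextSibling): main (no-op, stayed)
After 2 (firstChild): button
After 3 (parentNode): main
After 4 (firstChild): button
After 5 (parentNode): main
After 6 (firstChild): button
After 7 (nextSibling): body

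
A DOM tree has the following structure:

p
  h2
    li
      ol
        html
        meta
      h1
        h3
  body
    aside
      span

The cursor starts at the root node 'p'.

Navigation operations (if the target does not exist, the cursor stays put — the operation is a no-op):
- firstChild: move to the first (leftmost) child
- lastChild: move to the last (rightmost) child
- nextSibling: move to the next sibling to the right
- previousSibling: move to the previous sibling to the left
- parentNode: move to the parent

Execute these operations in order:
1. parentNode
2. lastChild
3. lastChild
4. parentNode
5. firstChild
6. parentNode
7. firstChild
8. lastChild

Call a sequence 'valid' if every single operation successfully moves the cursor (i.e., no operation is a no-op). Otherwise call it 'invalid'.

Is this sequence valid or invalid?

Answer: invalid

Derivation:
After 1 (parentNode): p (no-op, stayed)
After 2 (lastChild): body
After 3 (lastChild): aside
After 4 (parentNode): body
After 5 (firstChild): aside
After 6 (parentNode): body
After 7 (firstChild): aside
After 8 (lastChild): span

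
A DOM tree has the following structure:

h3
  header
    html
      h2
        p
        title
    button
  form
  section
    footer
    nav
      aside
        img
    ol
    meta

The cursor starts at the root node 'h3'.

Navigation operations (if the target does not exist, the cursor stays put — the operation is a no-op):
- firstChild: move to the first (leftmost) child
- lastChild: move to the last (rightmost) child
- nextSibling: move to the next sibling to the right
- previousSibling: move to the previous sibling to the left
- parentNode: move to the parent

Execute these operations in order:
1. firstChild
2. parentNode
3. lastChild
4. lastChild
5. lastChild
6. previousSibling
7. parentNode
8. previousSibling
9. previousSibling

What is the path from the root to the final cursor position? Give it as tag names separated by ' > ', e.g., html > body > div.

Answer: h3 > header

Derivation:
After 1 (firstChild): header
After 2 (parentNode): h3
After 3 (lastChild): section
After 4 (lastChild): meta
After 5 (lastChild): meta (no-op, stayed)
After 6 (previousSibling): ol
After 7 (parentNode): section
After 8 (previousSibling): form
After 9 (previousSibling): header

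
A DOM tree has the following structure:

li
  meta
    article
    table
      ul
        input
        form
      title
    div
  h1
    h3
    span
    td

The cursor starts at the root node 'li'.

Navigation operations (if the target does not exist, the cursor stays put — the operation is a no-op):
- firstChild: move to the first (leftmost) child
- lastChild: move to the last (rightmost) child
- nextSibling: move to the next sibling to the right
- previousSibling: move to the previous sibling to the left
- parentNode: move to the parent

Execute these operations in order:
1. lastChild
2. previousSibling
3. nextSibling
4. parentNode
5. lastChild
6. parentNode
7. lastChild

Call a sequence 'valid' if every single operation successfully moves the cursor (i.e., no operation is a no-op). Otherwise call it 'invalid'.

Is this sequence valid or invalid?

After 1 (lastChild): h1
After 2 (previousSibling): meta
After 3 (nextSibling): h1
After 4 (parentNode): li
After 5 (lastChild): h1
After 6 (parentNode): li
After 7 (lastChild): h1

Answer: valid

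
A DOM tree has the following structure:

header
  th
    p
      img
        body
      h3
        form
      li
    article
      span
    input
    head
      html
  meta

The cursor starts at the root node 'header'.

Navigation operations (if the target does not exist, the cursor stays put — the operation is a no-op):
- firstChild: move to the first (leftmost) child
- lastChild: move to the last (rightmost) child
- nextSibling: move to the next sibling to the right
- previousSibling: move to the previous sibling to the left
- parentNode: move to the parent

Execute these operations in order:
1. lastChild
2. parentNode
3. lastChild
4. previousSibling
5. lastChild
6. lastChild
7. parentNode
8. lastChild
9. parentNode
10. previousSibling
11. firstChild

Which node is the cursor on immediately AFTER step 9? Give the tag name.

Answer: head

Derivation:
After 1 (lastChild): meta
After 2 (parentNode): header
After 3 (lastChild): meta
After 4 (previousSibling): th
After 5 (lastChild): head
After 6 (lastChild): html
After 7 (parentNode): head
After 8 (lastChild): html
After 9 (parentNode): head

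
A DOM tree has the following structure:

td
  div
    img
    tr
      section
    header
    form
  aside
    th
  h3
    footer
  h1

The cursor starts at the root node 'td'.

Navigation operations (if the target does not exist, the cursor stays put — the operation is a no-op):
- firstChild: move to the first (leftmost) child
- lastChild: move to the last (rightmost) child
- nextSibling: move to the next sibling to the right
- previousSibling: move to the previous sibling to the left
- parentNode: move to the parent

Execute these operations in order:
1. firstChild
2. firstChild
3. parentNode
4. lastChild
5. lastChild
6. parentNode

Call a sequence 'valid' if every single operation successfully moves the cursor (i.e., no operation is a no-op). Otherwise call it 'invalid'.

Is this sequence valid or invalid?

After 1 (firstChild): div
After 2 (firstChild): img
After 3 (parentNode): div
After 4 (lastChild): form
After 5 (lastChild): form (no-op, stayed)
After 6 (parentNode): div

Answer: invalid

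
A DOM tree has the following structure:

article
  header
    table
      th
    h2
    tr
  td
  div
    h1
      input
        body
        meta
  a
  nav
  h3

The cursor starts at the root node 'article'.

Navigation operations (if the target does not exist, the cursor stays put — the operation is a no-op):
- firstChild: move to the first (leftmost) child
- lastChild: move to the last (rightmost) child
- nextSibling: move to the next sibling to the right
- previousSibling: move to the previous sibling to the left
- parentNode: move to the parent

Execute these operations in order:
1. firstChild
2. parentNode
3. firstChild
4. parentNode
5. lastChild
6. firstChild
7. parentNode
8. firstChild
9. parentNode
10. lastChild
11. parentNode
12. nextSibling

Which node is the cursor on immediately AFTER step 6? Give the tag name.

After 1 (firstChild): header
After 2 (parentNode): article
After 3 (firstChild): header
After 4 (parentNode): article
After 5 (lastChild): h3
After 6 (firstChild): h3 (no-op, stayed)

Answer: h3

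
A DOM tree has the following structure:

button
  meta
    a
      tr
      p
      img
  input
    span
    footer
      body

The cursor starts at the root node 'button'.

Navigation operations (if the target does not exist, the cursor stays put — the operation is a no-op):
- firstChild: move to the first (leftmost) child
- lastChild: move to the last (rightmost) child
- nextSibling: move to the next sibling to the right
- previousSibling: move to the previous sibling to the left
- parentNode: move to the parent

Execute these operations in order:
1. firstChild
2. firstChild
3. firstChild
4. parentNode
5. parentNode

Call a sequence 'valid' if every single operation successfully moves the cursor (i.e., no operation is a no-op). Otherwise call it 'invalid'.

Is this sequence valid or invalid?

After 1 (firstChild): meta
After 2 (firstChild): a
After 3 (firstChild): tr
After 4 (parentNode): a
After 5 (parentNode): meta

Answer: valid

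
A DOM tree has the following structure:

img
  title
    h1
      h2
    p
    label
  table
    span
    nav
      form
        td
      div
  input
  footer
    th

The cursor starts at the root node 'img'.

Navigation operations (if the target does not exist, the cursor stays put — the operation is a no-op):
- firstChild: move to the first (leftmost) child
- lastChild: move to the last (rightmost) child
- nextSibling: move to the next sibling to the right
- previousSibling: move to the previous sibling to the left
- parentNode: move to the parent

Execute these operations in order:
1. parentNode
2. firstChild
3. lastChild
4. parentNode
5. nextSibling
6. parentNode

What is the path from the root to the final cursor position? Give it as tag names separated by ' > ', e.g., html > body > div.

After 1 (parentNode): img (no-op, stayed)
After 2 (firstChild): title
After 3 (lastChild): label
After 4 (parentNode): title
After 5 (nextSibling): table
After 6 (parentNode): img

Answer: img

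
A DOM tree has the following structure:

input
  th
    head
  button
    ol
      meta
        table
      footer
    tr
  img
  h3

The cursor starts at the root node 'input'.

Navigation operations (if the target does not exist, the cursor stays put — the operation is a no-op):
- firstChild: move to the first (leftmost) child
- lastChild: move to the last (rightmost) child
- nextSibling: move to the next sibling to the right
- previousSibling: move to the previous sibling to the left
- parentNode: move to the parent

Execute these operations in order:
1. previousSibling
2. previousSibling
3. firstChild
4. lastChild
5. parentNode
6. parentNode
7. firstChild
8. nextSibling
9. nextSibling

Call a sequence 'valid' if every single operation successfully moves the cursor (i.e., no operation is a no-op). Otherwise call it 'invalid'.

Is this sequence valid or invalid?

After 1 (previousSibling): input (no-op, stayed)
After 2 (previousSibling): input (no-op, stayed)
After 3 (firstChild): th
After 4 (lastChild): head
After 5 (parentNode): th
After 6 (parentNode): input
After 7 (firstChild): th
After 8 (nextSibling): button
After 9 (nextSibling): img

Answer: invalid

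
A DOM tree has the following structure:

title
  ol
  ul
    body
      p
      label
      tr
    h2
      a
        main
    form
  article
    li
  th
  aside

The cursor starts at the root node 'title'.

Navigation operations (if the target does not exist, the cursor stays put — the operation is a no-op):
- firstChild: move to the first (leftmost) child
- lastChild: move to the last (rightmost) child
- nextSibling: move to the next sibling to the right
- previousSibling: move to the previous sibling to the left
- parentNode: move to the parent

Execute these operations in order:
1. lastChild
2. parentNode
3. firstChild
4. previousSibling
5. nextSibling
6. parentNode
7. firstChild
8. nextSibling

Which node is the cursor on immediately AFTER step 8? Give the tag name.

After 1 (lastChild): aside
After 2 (parentNode): title
After 3 (firstChild): ol
After 4 (previousSibling): ol (no-op, stayed)
After 5 (nextSibling): ul
After 6 (parentNode): title
After 7 (firstChild): ol
After 8 (nextSibling): ul

Answer: ul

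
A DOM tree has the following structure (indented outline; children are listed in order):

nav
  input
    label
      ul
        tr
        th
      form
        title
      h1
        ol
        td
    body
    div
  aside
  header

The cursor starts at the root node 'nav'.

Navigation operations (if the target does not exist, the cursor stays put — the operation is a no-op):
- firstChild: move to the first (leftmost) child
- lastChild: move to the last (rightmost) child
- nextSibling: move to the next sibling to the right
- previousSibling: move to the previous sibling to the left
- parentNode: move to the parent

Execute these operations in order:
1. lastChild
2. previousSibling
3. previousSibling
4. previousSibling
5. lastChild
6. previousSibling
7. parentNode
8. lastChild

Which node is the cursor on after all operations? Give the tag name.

Answer: div

Derivation:
After 1 (lastChild): header
After 2 (previousSibling): aside
After 3 (previousSibling): input
After 4 (previousSibling): input (no-op, stayed)
After 5 (lastChild): div
After 6 (previousSibling): body
After 7 (parentNode): input
After 8 (lastChild): div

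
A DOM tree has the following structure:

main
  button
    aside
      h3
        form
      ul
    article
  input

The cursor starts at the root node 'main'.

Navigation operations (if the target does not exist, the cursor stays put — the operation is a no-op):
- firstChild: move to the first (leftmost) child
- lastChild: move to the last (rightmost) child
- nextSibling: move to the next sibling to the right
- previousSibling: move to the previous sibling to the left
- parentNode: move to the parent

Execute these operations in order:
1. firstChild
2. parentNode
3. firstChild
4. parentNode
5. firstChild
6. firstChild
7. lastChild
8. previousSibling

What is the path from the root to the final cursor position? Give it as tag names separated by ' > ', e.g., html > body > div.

Answer: main > button > aside > h3

Derivation:
After 1 (firstChild): button
After 2 (parentNode): main
After 3 (firstChild): button
After 4 (parentNode): main
After 5 (firstChild): button
After 6 (firstChild): aside
After 7 (lastChild): ul
After 8 (previousSibling): h3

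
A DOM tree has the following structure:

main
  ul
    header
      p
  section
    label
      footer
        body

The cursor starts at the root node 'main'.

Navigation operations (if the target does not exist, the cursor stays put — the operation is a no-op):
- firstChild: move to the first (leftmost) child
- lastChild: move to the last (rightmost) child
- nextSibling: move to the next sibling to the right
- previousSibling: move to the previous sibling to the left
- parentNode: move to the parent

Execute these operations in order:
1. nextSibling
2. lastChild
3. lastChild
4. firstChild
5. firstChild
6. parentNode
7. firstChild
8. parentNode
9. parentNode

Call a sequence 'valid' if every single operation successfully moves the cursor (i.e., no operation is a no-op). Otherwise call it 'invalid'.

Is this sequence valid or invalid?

Answer: invalid

Derivation:
After 1 (nextSibling): main (no-op, stayed)
After 2 (lastChild): section
After 3 (lastChild): label
After 4 (firstChild): footer
After 5 (firstChild): body
After 6 (parentNode): footer
After 7 (firstChild): body
After 8 (parentNode): footer
After 9 (parentNode): label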